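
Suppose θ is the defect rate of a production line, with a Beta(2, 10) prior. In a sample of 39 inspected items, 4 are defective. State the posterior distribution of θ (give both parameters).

The binomial likelihood is conjugate to the Beta prior: with 4 successes and 35 failures, the posterior is Beta(2+4, 10+35) = Beta(6, 45).

Posterior: Beta(6, 45)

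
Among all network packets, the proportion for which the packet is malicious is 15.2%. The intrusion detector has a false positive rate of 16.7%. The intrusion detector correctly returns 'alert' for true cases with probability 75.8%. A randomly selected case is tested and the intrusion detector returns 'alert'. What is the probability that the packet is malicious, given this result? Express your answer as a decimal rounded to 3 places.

Write H for 'the packet is malicious'. Prior odds H:¬H = 0.152/0.848 = 0.17925. For the 'alert' outcome, the likelihood ratio is 0.758/0.167 = 4.5389.
Posterior odds = 0.17925 × 4.5389 = 0.81358, so P(H|E) = 0.81358/(1+0.81358) = 0.449.

P(H | E) ≈ 0.449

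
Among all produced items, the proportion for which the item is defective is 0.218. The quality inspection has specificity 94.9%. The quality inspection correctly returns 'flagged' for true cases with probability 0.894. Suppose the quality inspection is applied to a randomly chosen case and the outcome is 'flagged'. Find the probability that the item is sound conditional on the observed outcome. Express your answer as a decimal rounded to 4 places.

Write H for 'the item is defective'. Prior odds H:¬H = 0.218/0.782 = 0.27877. For the 'flagged' outcome, the likelihood ratio is 0.894/0.051 = 17.529.
Posterior odds = 0.27877 × 17.529 = 4.8867, so P(H|E) = 4.8867/(1+4.8867) = 0.8301. Then P(¬H|E) = 1 − 0.8301 = 0.1699.

P(¬H | E) ≈ 0.1699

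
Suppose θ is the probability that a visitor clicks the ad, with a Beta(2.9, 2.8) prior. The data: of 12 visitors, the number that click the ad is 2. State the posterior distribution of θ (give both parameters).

Posterior: Beta(4.9, 12.8)

The binomial likelihood is conjugate to the Beta prior: with 2 successes and 10 failures, the posterior is Beta(2.9+2, 2.8+10) = Beta(4.9, 12.8).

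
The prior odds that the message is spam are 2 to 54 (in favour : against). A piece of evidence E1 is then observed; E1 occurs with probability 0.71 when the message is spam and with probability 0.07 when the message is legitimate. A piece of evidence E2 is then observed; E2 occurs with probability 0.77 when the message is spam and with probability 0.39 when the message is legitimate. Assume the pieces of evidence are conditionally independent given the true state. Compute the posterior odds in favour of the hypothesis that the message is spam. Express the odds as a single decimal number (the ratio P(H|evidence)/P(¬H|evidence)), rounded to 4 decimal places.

Prior odds = 2/54 = 0.037037. In log-odds, ln(0.037037) = -3.2958.
Add log likelihood ratios: ln(10.143) + ln(1.9744) = 2.9970.
Posterior log-odds = -0.29882, so posterior odds = exp(-0.29882) = 0.74169.

Posterior odds ≈ 0.7417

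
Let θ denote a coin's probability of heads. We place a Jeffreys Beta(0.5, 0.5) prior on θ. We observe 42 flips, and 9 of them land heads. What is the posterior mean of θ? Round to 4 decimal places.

Posterior mean ≈ 0.2209

The binomial likelihood is conjugate to the Beta prior: with 9 successes and 33 failures, the posterior is Beta(0.5+9, 0.5+33) = Beta(9.5, 33.5).
E[θ | data] = 9.5/(9.5+33.5) = 0.2209.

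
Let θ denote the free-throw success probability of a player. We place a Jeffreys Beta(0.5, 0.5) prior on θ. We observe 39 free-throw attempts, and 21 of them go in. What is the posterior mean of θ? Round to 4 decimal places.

Posterior mean ≈ 0.5375

Observing 21 successes and 18 failures updates Beta(0.5, 0.5) by adding the success and failure counts to the two shape parameters: α = 0.5+21 = 21.5, β = 0.5+18 = 18.5.
Posterior mean = α/(α+β) = 21.5/40 = 0.5375.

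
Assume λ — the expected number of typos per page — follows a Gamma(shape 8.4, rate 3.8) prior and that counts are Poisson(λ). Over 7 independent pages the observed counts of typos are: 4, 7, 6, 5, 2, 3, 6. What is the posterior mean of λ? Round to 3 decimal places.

The Poisson likelihood adds the total count to the shape and the number of exposure periods to the rate. Here ∑xᵢ = 33 and n = 7, so shape 8.4→41.4 and rate 3.8→10.8.
E[λ | data] = 41.4/10.8 = 3.833.

Posterior mean ≈ 3.833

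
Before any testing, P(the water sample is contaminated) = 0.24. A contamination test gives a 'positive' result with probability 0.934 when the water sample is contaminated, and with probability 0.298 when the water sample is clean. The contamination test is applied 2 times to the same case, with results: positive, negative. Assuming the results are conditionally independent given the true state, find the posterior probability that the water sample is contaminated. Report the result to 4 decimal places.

With H the event that the water sample is contaminated, the joint likelihood of the observed sequence is P(data|H) = 0.934·0.066 = 0.061644 and P(data|¬H) = 0.298·0.702 = 0.20920.
Bayes: P(H|data) = 0.24·0.061644 / (0.24·0.061644 + 0.76·0.20920) = 0.014795/0.17378 = 0.0851.

Posterior P(H) ≈ 0.0851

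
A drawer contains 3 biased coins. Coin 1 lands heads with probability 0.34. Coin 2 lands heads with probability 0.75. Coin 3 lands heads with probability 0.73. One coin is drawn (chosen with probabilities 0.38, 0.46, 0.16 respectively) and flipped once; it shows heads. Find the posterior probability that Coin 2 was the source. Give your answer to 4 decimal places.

Posterior probability ≈ 0.5838

P(heads|C1) = 0.34; P(heads|C2) = 0.75; P(heads|C3) = 0.73.
Prior × likelihood for each source: 0.38·0.34=0.1292, 0.46·0.75=0.3450, 0.16·0.73=0.1168. Summing gives P(heads) = 0.59100.
P(Coin 2 | heads) = 0.3450 / 0.59100 = 0.5838.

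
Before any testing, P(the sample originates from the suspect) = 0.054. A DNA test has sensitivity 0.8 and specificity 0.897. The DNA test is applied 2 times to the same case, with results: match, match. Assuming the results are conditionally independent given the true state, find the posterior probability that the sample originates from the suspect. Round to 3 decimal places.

Posterior P(H) ≈ 0.775

Let H be the event that the sample originates from the suspect; start with P(H) = 0.054. P('match'|H) = 0.8, P('match'|¬H) = 0.103.
Update on result 1 ('match'): P(H) ← 0.8·0.0540 / (0.8·0.0540 + 0.103·0.9460) = 0.043200/0.14064 = 0.3072.
Update on result 2 ('match'): P(H) ← 0.8·0.3072 / (0.8·0.3072 + 0.103·0.6928) = 0.24574/0.31710 = 0.7750.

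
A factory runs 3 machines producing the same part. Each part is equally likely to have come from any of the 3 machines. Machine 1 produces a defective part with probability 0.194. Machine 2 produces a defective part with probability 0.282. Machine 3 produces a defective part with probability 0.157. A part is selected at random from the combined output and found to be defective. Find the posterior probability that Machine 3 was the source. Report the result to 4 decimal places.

Tabulate prior·likelihood by source: [1] prior 0.333333, lik 0.194, product 0.06467; [2] prior 0.333333, lik 0.282, product 0.09400; [3] prior 0.333333, lik 0.157, product 0.05233.
Normalizing constant = 0.21100; the posterior for Machine 3 is its product over the sum, 0.05233/0.21100 = 0.2480.

Posterior probability ≈ 0.2480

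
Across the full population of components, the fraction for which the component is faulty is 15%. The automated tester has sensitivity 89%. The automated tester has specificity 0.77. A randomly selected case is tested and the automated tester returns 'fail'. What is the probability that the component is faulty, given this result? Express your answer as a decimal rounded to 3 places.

Write H for 'the component is faulty'. Prior odds H:¬H = 0.15/0.85 = 0.17647. For the 'fail' outcome, the likelihood ratio is 0.89/0.23 = 3.8696.
Posterior odds = 0.17647 × 3.8696 = 0.68286, so P(H|E) = 0.68286/(1+0.68286) = 0.406.

P(H | E) ≈ 0.406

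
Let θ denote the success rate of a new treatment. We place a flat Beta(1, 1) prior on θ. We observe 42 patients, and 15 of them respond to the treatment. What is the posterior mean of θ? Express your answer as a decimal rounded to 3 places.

Posterior mean ≈ 0.364

Observing 15 successes and 27 failures updates Beta(1, 1) by adding the success and failure counts to the two shape parameters: α = 1+15 = 16, β = 1+27 = 28.
Posterior mean = α/(α+β) = 16/44 = 0.364.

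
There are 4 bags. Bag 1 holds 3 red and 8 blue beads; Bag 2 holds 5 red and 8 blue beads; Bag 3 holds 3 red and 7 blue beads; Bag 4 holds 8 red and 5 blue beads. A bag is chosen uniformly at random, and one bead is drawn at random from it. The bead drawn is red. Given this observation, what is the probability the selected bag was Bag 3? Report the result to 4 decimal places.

P(red|Bag 1) = 0.2727; P(red|Bag 2) = 0.3846; P(red|Bag 3) = 0.3; P(red|Bag 4) = 0.6154.
Prior × likelihood for each source: 0.25·0.2727=0.06818, 0.25·0.3846=0.09615, 0.25·0.3=0.07500, 0.25·0.6154=0.1538. Summing gives P(red) = 0.39318.
P(Bag 3 | red) = 0.07500 / 0.39318 = 0.1908.

Posterior probability ≈ 0.1908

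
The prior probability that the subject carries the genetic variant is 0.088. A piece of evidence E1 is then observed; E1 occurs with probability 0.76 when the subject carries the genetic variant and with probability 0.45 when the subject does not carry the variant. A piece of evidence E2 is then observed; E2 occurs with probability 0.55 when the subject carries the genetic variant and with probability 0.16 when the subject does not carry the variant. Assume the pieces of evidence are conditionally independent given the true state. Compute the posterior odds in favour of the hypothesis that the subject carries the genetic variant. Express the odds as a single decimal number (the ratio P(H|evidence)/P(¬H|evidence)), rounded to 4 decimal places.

Prior odds = 0.088/(1−0.088) = 0.096491. In log-odds, ln(0.096491) = -2.3383.
Add log likelihood ratios: ln(1.6889) + ln(3.4375) = 1.7588.
Posterior log-odds = -0.57949, so posterior odds = exp(-0.57949) = 0.56019.

Posterior odds ≈ 0.5602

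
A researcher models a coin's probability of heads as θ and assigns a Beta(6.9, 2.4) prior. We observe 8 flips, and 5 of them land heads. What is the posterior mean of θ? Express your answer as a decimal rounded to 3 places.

The binomial likelihood is conjugate to the Beta prior: with 5 successes and 3 failures, the posterior is Beta(6.9+5, 2.4+3) = Beta(11.9, 5.4).
Posterior mean = α/(α+β) = 11.9/17.3 = 0.688.

Posterior mean ≈ 0.688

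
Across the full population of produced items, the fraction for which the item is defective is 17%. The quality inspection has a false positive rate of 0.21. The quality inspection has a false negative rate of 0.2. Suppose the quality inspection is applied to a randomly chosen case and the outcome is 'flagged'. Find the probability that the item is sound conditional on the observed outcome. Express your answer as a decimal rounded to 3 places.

Let H be the event that the item is defective. P(H) = 0.17, so P(¬H) = 0.83. With E the 'flagged' result, P(E|H) = 0.8 and P(E|¬H) = 0.21.
P(E) = 0.8·0.17 + 0.21·0.83 = 0.13600 + 0.17430 = 0.31030.
By Bayes' theorem, P(H|E) = 0.13600 / 0.31030 = 0.438. Hence P(¬H|E) = 1 − 0.438 = 0.562.

P(¬H | E) ≈ 0.562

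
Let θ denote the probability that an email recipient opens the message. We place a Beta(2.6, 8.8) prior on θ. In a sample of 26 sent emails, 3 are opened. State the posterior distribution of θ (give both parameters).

Observing 3 successes and 23 failures updates Beta(2.6, 8.8) by adding the success and failure counts to the two shape parameters: α = 2.6+3 = 5.6, β = 8.8+23 = 31.8.

Posterior: Beta(5.6, 31.8)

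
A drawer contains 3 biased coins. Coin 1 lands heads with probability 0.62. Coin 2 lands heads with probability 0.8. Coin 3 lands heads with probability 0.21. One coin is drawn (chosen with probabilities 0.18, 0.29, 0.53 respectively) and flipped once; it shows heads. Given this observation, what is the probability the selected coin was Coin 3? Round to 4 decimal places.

Posterior probability ≈ 0.2447

Tabulate prior·likelihood by source: [1] prior 0.18, lik 0.62, product 0.1116; [2] prior 0.29, lik 0.8, product 0.2320; [3] prior 0.53, lik 0.21, product 0.1113.
Normalizing constant = 0.45490; the posterior for Coin 3 is its product over the sum, 0.1113/0.45490 = 0.2447.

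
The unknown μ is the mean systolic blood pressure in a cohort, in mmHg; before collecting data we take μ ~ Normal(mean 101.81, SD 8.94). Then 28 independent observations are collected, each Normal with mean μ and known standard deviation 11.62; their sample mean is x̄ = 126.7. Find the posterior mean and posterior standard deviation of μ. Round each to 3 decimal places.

Prior precision 1/τ₀² = 1/8.94² = 0.0125119; data precision n/σ² = 28/11.62² = 0.207370.
Posterior precision = 0.0125119 + 0.207370 = 0.219882, giving posterior SD = 1/√0.219882 = 2.133.
Posterior mean = (0.0125119·101.81 + 0.207370·126.7) / 0.219882 = 125.284.

Posterior mean ≈ 125.284; posterior SD ≈ 2.133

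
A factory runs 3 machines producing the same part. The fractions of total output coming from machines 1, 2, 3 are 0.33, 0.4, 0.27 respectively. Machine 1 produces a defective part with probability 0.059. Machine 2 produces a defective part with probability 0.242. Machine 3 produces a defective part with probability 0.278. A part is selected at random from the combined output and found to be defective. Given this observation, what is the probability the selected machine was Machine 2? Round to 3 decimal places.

P(defective|M1) = 0.059; P(defective|M2) = 0.242; P(defective|M3) = 0.278.
Prior × likelihood for each source: 0.33·0.059=0.01947, 0.4·0.242=0.09680, 0.27·0.278=0.07506. Summing gives P(defective) = 0.19133.
P(Machine 2 | defective) = 0.09680 / 0.19133 = 0.506.

Posterior probability ≈ 0.506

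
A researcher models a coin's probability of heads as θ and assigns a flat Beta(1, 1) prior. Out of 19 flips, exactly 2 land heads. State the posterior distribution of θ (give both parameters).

Posterior: Beta(3, 18)

Observing 2 successes and 17 failures updates Beta(1, 1) by adding the success and failure counts to the two shape parameters: α = 1+2 = 3, β = 1+17 = 18.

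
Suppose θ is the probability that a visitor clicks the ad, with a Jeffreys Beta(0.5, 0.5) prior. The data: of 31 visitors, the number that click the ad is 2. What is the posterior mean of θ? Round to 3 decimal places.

Posterior mean ≈ 0.078

Observing 2 successes and 29 failures updates Beta(0.5, 0.5) by adding the success and failure counts to the two shape parameters: α = 0.5+2 = 2.5, β = 0.5+29 = 29.5.
E[θ | data] = 2.5/(2.5+29.5) = 0.078.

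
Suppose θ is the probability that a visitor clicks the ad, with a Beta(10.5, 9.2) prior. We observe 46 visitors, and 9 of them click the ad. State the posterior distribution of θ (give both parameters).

The binomial likelihood is conjugate to the Beta prior: with 9 successes and 37 failures, the posterior is Beta(10.5+9, 9.2+37) = Beta(19.5, 46.2).

Posterior: Beta(19.5, 46.2)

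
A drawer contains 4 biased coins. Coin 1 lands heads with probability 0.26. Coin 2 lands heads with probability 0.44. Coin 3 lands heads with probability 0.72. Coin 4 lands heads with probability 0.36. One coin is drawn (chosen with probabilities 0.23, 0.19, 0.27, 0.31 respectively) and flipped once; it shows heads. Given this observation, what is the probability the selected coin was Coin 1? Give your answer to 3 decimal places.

Posterior probability ≈ 0.133

Tabulate prior·likelihood by source: [1] prior 0.23, lik 0.26, product 0.05980; [2] prior 0.19, lik 0.44, product 0.08360; [3] prior 0.27, lik 0.72, product 0.1944; [4] prior 0.31, lik 0.36, product 0.1116.
Normalizing constant = 0.44940; the posterior for Coin 1 is its product over the sum, 0.05980/0.44940 = 0.133.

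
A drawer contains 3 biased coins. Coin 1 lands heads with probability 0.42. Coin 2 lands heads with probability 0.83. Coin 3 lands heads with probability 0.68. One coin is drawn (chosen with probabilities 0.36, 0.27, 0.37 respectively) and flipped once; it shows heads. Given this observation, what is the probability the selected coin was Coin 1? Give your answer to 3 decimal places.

Posterior probability ≈ 0.241

Tabulate prior·likelihood by source: [1] prior 0.36, lik 0.42, product 0.1512; [2] prior 0.27, lik 0.83, product 0.2241; [3] prior 0.37, lik 0.68, product 0.2516.
Normalizing constant = 0.62690; the posterior for Coin 1 is its product over the sum, 0.1512/0.62690 = 0.241.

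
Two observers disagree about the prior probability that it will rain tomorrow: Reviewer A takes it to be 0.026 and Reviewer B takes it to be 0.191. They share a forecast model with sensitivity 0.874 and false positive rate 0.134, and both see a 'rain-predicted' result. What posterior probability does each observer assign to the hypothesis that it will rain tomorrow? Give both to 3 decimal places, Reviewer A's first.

Reviewer A: 0.148; Reviewer B: 0.606

P('+'|H) = 0.874, P('+'|¬H) = 0.134.
Reviewer A: numerator 0.874·0.026 = 0.022724; evidence = 0.022724+0.134·0.974 = 0.15324; posterior = 0.148.
Reviewer B: numerator 0.874·0.191 = 0.16693; evidence = 0.16693+0.134·0.809 = 0.27534; posterior = 0.606.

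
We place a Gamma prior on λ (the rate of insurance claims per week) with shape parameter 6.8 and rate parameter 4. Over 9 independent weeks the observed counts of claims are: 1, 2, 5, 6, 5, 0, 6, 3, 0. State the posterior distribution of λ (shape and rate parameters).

Posterior: Gamma(shape=34.8, rate=13)

Total count ∑xᵢ = 28 over n = 9 weeks.
Gamma is conjugate to the Poisson likelihood: posterior is Gamma(shape = 6.8+28 = 34.8, rate = 4+9 = 13).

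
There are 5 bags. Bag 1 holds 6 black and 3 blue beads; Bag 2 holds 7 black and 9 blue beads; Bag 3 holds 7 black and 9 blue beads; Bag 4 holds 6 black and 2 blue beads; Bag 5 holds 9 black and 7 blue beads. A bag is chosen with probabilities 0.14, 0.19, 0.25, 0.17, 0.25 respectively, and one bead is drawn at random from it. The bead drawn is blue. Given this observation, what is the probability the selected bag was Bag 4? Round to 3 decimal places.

Tabulate prior·likelihood by source: [1] prior 0.14, lik 0.3333, product 0.04667; [2] prior 0.19, lik 0.5625, product 0.1069; [3] prior 0.25, lik 0.5625, product 0.1406; [4] prior 0.17, lik 0.25, product 0.04250; [5] prior 0.25, lik 0.4375, product 0.1094.
Normalizing constant = 0.44604; the posterior for Bag 4 is its product over the sum, 0.04250/0.44604 = 0.095.

Posterior probability ≈ 0.095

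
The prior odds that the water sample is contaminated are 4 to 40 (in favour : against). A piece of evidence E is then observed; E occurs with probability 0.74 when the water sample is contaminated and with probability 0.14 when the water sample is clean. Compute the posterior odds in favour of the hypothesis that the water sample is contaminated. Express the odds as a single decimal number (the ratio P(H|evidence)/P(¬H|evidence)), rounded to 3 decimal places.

Prior odds = 4/40 = 0.10000. In log-odds, ln(0.10000) = -2.3026.
Add log likelihood ratio: ln(5.2857) = 1.6650.
Posterior log-odds = -0.63758, so posterior odds = exp(-0.63758) = 0.52857.

Posterior odds ≈ 0.529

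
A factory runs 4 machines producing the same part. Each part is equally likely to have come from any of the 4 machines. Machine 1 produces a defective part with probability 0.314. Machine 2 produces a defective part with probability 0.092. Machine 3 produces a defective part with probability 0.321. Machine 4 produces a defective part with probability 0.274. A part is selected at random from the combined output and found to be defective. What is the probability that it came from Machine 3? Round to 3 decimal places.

P(defective|M1) = 0.314; P(defective|M2) = 0.092; P(defective|M3) = 0.321; P(defective|M4) = 0.274.
Prior × likelihood for each source: 0.25·0.314=0.07850, 0.25·0.092=0.02300, 0.25·0.321=0.08025, 0.25·0.274=0.06850. Summing gives P(defective) = 0.25025.
P(Machine 3 | defective) = 0.08025 / 0.25025 = 0.321.

Posterior probability ≈ 0.321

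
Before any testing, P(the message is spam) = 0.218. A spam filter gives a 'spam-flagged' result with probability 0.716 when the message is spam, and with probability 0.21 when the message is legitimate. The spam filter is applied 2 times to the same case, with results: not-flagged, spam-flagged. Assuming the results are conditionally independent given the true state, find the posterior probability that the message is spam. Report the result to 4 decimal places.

With H the event that the message is spam, the joint likelihood of the observed sequence is P(data|H) = 0.284·0.716 = 0.20334 and P(data|¬H) = 0.79·0.21 = 0.16590.
Bayes: P(H|data) = 0.218·0.20334 / (0.218·0.20334 + 0.782·0.16590) = 0.044329/0.17406 = 0.2547.

Posterior P(H) ≈ 0.2547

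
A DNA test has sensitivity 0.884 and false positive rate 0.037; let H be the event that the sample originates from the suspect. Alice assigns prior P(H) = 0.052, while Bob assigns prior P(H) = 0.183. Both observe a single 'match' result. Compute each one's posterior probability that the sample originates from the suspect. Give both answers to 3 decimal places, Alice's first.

Alice: 0.567; Bob: 0.843

P('+'|H) = 0.884, P('+'|¬H) = 0.037.
Alice: numerator 0.884·0.052 = 0.045968; evidence = 0.045968+0.037·0.948 = 0.081044; posterior = 0.567.
Bob: numerator 0.884·0.183 = 0.16177; evidence = 0.16177+0.037·0.817 = 0.19200; posterior = 0.843.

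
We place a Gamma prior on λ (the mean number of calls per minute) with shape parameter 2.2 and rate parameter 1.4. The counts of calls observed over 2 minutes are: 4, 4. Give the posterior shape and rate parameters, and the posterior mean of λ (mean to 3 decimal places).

Posterior: Gamma(shape=10.2, rate=3.4); mean ≈ 3.000

The Poisson likelihood adds the total count to the shape and the number of exposure periods to the rate. Here ∑xᵢ = 8 and n = 2, so shape 2.2→10.2 and rate 1.4→3.4.
Posterior mean = shape/rate = 10.2/3.4 = 3.000.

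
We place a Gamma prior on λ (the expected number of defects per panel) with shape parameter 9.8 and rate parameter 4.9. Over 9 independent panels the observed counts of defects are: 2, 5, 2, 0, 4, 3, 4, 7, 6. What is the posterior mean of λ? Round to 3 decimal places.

The Poisson likelihood adds the total count to the shape and the number of exposure periods to the rate. Here ∑xᵢ = 33 and n = 9, so shape 9.8→42.8 and rate 4.9→13.9.
Posterior mean = shape/rate = 42.8/13.9 = 3.079.

Posterior mean ≈ 3.079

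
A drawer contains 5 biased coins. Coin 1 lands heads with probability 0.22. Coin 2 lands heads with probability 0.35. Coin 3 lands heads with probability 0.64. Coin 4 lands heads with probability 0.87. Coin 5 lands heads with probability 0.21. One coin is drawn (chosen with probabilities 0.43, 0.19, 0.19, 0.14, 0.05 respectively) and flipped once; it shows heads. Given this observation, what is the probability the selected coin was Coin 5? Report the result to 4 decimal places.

Tabulate prior·likelihood by source: [1] prior 0.43, lik 0.22, product 0.09460; [2] prior 0.19, lik 0.35, product 0.06650; [3] prior 0.19, lik 0.64, product 0.1216; [4] prior 0.14, lik 0.87, product 0.1218; [5] prior 0.05, lik 0.21, product 0.01050.
Normalizing constant = 0.41500; the posterior for Coin 5 is its product over the sum, 0.01050/0.41500 = 0.0253.

Posterior probability ≈ 0.0253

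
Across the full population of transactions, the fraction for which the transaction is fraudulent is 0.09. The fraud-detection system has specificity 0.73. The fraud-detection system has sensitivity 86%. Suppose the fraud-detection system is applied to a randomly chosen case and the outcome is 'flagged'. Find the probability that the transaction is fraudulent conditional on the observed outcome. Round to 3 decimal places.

P(H | E) ≈ 0.240

Write H for 'the transaction is fraudulent'. Prior odds H:¬H = 0.09/0.91 = 0.098901. For the 'flagged' outcome, the likelihood ratio is 0.86/0.27 = 3.1852.
Posterior odds = 0.098901 × 3.1852 = 0.31502, so P(H|E) = 0.31502/(1+0.31502) = 0.240.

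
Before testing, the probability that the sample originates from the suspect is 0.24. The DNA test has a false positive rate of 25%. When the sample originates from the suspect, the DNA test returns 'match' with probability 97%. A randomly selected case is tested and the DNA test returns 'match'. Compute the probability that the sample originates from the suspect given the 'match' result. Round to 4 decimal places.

Let H be the event that the sample originates from the suspect. P(H) = 0.24, so P(¬H) = 0.76. With E the 'match' result, P(E|H) = 0.97 and P(E|¬H) = 0.25.
P(E) = 0.97·0.24 + 0.25·0.76 = 0.23280 + 0.19000 = 0.42280.
By Bayes' theorem, P(H|E) = 0.23280 / 0.42280 = 0.5506.

P(H | E) ≈ 0.5506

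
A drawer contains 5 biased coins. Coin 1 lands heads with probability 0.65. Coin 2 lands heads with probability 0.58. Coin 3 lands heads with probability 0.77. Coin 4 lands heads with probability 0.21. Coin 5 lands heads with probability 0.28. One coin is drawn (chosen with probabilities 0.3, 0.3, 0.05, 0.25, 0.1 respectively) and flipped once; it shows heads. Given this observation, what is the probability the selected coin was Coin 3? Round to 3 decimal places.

P(heads|C1) = 0.65; P(heads|C2) = 0.58; P(heads|C3) = 0.77; P(heads|C4) = 0.21; P(heads|C5) = 0.28.
Prior × likelihood for each source: 0.3·0.65=0.1950, 0.3·0.58=0.1740, 0.05·0.77=0.03850, 0.25·0.21=0.05250, 0.1·0.28=0.02800. Summing gives P(heads) = 0.48800.
P(Coin 3 | heads) = 0.03850 / 0.48800 = 0.079.

Posterior probability ≈ 0.079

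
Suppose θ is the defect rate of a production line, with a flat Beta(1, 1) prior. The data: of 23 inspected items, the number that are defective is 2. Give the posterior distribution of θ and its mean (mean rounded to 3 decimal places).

Posterior: Beta(3, 22); mean ≈ 0.120

The binomial likelihood is conjugate to the Beta prior: with 2 successes and 21 failures, the posterior is Beta(1+2, 1+21) = Beta(3, 22).
E[θ | data] = 3/(3+22) = 0.120.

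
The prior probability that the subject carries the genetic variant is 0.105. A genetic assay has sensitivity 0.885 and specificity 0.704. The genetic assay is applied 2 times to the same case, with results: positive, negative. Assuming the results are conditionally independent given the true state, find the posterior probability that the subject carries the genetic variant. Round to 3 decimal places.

Let H be the event that the subject carries the genetic variant; start with P(H) = 0.105. P('positive'|H) = 0.885, P('positive'|¬H) = 0.296.
Update on result 1 ('positive'): P(H) ← 0.885·0.1050 / (0.885·0.1050 + 0.296·0.8950) = 0.092925/0.35784 = 0.2597.
Update on result 2 ('negative'): P(H) ← 0.115·0.2597 / (0.115·0.2597 + 0.704·0.7403) = 0.029863/0.55105 = 0.0542.

Posterior P(H) ≈ 0.054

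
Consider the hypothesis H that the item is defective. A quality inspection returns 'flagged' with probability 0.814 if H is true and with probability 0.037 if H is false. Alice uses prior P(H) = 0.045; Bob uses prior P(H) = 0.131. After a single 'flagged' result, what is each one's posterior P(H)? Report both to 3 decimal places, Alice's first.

The likelihood ratio for a 'flagged' result is 0.814/0.037 = 22.000.
Alice: prior odds 0.045/0.955 = 0.047120; posterior odds 1.0366; posterior probability 0.509.
Bob: prior odds 0.131/0.869 = 0.15075; posterior odds 3.3165; posterior probability 0.768.

Alice: 0.509; Bob: 0.768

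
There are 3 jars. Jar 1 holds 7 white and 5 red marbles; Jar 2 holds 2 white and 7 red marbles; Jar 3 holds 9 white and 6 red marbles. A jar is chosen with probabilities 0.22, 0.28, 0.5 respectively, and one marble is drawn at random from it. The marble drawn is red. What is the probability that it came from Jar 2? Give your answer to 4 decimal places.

Posterior probability ≈ 0.4275

Tabulate prior·likelihood by source: [1] prior 0.22, lik 0.4167, product 0.09167; [2] prior 0.28, lik 0.7778, product 0.2178; [3] prior 0.5, lik 0.4, product 0.2000.
Normalizing constant = 0.50944; the posterior for Jar 2 is its product over the sum, 0.2178/0.50944 = 0.4275.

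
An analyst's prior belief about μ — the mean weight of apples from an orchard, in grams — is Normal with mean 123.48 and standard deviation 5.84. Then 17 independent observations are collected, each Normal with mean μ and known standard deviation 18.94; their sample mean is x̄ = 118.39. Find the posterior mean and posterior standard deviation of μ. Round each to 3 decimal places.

With known σ, the Normal prior is conjugate. Weight on the data is w = (n/σ²)/(n/σ² + 1/τ₀²) = 0.0473902/(0.0473902+0.0293207) = 0.61778.
Posterior mean = w·x̄ + (1−w)·μ₀ = 0.61778·118.39 + 0.38222·123.48 = 120.336. Posterior variance = 1/(0.0473902+0.0293207) = 13.0359, so SD = 3.611.

Posterior mean ≈ 120.336; posterior SD ≈ 3.611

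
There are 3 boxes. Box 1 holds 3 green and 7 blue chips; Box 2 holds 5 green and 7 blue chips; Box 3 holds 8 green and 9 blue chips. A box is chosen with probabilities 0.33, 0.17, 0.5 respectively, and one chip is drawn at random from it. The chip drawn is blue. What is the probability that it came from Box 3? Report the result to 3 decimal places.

Posterior probability ≈ 0.445

P(blue|Box 1) = 0.7; P(blue|Box 2) = 0.5833; P(blue|Box 3) = 0.5294.
Prior × likelihood for each source: 0.33·0.7=0.2310, 0.17·0.5833=0.09917, 0.5·0.5294=0.2647. Summing gives P(blue) = 0.59487.
P(Box 3 | blue) = 0.2647 / 0.59487 = 0.445.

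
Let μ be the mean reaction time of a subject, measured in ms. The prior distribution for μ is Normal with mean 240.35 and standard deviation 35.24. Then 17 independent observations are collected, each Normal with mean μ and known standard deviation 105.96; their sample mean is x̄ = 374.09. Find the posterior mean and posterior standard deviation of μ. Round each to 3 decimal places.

Posterior mean ≈ 327.658; posterior SD ≈ 20.764

Prior precision 1/τ₀² = 1/35.24² = 0.00080525; data precision n/σ² = 17/105.96² = 0.00151414.
Posterior precision = 0.00080525 + 0.00151414 = 0.00231938, giving posterior SD = 1/√0.00231938 = 20.764.
Posterior mean = (0.00080525·240.35 + 0.00151414·374.09) / 0.00231938 = 327.658.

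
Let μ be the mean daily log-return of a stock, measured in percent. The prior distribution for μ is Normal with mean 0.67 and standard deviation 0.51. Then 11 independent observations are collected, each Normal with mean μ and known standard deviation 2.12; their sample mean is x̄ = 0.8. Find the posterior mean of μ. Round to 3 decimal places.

Posterior mean ≈ 0.721

Prior precision 1/τ₀² = 1/0.51² = 3.84468; data precision n/σ² = 11/2.12² = 2.44749.
Posterior precision = 3.84468 + 2.44749 = 6.29217.
Posterior mean = (3.84468·0.67 + 2.44749·0.8) / 6.29217 = 0.721.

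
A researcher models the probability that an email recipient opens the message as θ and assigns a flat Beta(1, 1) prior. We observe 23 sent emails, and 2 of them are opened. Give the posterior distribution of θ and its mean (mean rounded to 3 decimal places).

Observing 2 successes and 21 failures updates Beta(1, 1) by adding the success and failure counts to the two shape parameters: α = 1+2 = 3, β = 1+21 = 22.
Posterior mean = α/(α+β) = 3/25 = 0.120.

Posterior: Beta(3, 22); mean ≈ 0.120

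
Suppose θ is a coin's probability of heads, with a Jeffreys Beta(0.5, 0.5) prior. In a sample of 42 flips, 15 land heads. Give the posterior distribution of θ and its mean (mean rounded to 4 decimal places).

Posterior: Beta(15.5, 27.5); mean ≈ 0.3605

Observing 15 successes and 27 failures updates Beta(0.5, 0.5) by adding the success and failure counts to the two shape parameters: α = 0.5+15 = 15.5, β = 0.5+27 = 27.5.
E[θ | data] = 15.5/(15.5+27.5) = 0.3605.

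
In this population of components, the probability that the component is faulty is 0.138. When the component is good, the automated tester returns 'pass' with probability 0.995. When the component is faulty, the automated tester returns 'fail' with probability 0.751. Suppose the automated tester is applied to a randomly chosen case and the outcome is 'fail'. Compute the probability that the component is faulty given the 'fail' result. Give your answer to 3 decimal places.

P(H | E) ≈ 0.960

Write H for 'the component is faulty'. Prior odds H:¬H = 0.138/0.862 = 0.16009. For the 'fail' outcome, the likelihood ratio is 0.751/0.005 = 150.20.
Posterior odds = 0.16009 × 150.20 = 24.046, so P(H|E) = 24.046/(1+24.046) = 0.960.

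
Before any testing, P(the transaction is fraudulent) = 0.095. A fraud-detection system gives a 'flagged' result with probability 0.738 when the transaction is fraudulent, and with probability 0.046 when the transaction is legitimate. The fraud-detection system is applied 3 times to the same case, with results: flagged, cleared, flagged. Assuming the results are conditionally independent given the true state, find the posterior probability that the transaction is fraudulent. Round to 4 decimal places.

Posterior P(H) ≈ 0.8812

With H the event that the transaction is fraudulent, the joint likelihood of the observed sequence is P(data|H) = 0.738·0.262·0.738 = 0.14270 and P(data|¬H) = 0.046·0.954·0.046 = 0.0020187.
Bayes: P(H|data) = 0.095·0.14270 / (0.095·0.14270 + 0.905·0.0020187) = 0.013556/0.015383 = 0.8812.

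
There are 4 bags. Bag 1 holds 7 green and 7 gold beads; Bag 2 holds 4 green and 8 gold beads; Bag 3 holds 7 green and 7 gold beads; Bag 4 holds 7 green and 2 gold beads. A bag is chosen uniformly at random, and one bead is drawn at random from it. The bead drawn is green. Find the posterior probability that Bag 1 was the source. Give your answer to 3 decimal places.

Posterior probability ≈ 0.237

P(green|Bag 1) = 0.5; P(green|Bag 2) = 0.3333; P(green|Bag 3) = 0.5; P(green|Bag 4) = 0.7778.
Prior × likelihood for each source: 0.25·0.5=0.1250, 0.25·0.3333=0.08333, 0.25·0.5=0.1250, 0.25·0.7778=0.1944. Summing gives P(green) = 0.52778.
P(Bag 1 | green) = 0.1250 / 0.52778 = 0.237.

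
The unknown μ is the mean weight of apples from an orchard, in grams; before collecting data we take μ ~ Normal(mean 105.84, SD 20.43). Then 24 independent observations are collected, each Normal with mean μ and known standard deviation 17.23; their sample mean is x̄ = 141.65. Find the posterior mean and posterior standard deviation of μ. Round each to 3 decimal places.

Posterior mean ≈ 140.619; posterior SD ≈ 3.466

Prior precision 1/τ₀² = 1/20.43² = 0.00239587; data precision n/σ² = 24/17.23² = 0.0808427.
Posterior precision = 0.00239587 + 0.0808427 = 0.0832385, giving posterior SD = 1/√0.0832385 = 3.466.
Posterior mean = (0.00239587·105.84 + 0.0808427·141.65) / 0.0832385 = 140.619.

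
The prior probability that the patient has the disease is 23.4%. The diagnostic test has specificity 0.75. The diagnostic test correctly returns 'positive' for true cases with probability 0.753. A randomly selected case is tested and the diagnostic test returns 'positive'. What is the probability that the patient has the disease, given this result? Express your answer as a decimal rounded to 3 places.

Write H for 'the patient has the disease'. Prior odds H:¬H = 0.234/0.766 = 0.30548. For the 'positive' outcome, the likelihood ratio is 0.753/0.25 = 3.0120.
Posterior odds = 0.30548 × 3.0120 = 0.92011, so P(H|E) = 0.92011/(1+0.92011) = 0.479.

P(H | E) ≈ 0.479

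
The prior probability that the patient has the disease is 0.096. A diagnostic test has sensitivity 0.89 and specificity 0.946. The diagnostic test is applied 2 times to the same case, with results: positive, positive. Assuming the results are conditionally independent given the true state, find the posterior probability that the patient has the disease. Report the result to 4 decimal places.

Posterior P(H) ≈ 0.9665

Let H be the event that the patient has the disease; start with P(H) = 0.096. P('positive'|H) = 0.89, P('positive'|¬H) = 0.054.
Update on result 1 ('positive'): P(H) ← 0.89·0.0960 / (0.89·0.0960 + 0.054·0.9040) = 0.085440/0.13426 = 0.6364.
Update on result 2 ('positive'): P(H) ← 0.89·0.6364 / (0.89·0.6364 + 0.054·0.3636) = 0.56639/0.58603 = 0.9665.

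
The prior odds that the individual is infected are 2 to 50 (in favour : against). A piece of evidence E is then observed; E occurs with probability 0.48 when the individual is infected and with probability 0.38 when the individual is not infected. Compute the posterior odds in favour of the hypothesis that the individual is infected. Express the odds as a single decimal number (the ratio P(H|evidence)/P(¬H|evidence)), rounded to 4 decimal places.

Posterior odds ≈ 0.0505

Prior odds = 2/50 = 0.040000.
Likelihood ratio for E = 0.48/0.38 = 1.2632.
Posterior odds = prior odds × LR = 0.050526.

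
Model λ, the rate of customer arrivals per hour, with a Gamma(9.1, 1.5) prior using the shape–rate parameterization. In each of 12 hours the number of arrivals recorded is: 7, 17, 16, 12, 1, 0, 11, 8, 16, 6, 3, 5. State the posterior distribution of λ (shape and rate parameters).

Total count ∑xᵢ = 102 over n = 12 hours.
Gamma is conjugate to the Poisson likelihood: posterior is Gamma(shape = 9.1+102 = 111.1, rate = 1.5+12 = 13.5).

Posterior: Gamma(shape=111.1, rate=13.5)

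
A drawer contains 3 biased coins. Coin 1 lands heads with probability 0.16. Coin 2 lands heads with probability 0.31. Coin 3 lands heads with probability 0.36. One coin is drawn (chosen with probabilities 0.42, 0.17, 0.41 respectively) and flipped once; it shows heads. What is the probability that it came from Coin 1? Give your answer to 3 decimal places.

Tabulate prior·likelihood by source: [1] prior 0.42, lik 0.16, product 0.06720; [2] prior 0.17, lik 0.31, product 0.05270; [3] prior 0.41, lik 0.36, product 0.1476.
Normalizing constant = 0.26750; the posterior for Coin 1 is its product over the sum, 0.06720/0.26750 = 0.251.

Posterior probability ≈ 0.251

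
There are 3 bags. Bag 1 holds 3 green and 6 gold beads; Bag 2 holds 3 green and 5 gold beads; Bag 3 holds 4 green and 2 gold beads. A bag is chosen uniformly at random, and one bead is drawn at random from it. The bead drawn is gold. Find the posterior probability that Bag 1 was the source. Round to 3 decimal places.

Posterior probability ≈ 0.410

P(gold|Bag 1) = 0.6667; P(gold|Bag 2) = 0.625; P(gold|Bag 3) = 0.3333.
Prior × likelihood for each source: 0.333333·0.6667=0.2222, 0.333333·0.625=0.2083, 0.333333·0.3333=0.1111. Summing gives P(gold) = 0.54167.
P(Bag 1 | gold) = 0.2222 / 0.54167 = 0.410.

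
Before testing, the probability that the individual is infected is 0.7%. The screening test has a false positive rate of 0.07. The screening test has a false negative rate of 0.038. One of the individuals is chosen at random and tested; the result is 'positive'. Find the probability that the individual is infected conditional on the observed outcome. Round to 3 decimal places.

Let H be the event that the individual is infected. P(H) = 0.007, so P(¬H) = 0.993. With E the 'positive' result, P(E|H) = 0.962 and P(E|¬H) = 0.07.
P(E) = 0.962·0.007 + 0.07·0.993 = 0.0067340 + 0.069510 = 0.076244.
By Bayes' theorem, P(H|E) = 0.0067340 / 0.076244 = 0.088.

P(H | E) ≈ 0.088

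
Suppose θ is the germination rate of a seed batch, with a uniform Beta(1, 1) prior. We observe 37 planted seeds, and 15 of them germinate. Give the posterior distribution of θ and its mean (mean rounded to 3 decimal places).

Posterior: Beta(16, 23); mean ≈ 0.410

The binomial likelihood is conjugate to the Beta prior: with 15 successes and 22 failures, the posterior is Beta(1+15, 1+22) = Beta(16, 23).
Posterior mean = α/(α+β) = 16/39 = 0.410.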